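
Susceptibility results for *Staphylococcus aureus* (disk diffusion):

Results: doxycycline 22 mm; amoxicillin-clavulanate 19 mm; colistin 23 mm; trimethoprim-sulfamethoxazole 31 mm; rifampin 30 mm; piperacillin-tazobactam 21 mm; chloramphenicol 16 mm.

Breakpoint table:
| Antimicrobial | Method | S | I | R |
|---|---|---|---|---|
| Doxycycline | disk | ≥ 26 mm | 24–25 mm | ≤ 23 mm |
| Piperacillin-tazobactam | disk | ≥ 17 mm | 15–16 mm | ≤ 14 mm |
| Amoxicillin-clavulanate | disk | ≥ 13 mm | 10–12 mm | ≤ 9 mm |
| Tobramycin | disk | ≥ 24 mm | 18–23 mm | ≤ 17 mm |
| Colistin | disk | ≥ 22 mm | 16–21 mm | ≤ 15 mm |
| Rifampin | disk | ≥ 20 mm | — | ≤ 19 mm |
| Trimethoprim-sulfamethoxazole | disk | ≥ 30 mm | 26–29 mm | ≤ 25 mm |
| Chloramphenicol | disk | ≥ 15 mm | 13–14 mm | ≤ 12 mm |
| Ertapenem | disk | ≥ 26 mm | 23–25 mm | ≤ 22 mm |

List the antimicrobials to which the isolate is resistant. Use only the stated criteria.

doxycycline

Doxycycline: 22 mm is ≤ 23 mm → R
Amoxicillin-clavulanate (19 mm) ≥ 13 mm — S
Colistin: 23 mm is ≥ 22 mm → susceptible
Trimethoprim-sulfamethoxazole: 31 mm is ≥ 30 mm — S
Rifampin (30 mm) ≥ 20 mm — Susceptible
Piperacillin-tazobactam (21 mm) ≥ 17 mm → Susceptible
Chloramphenicol 16 mm: ≥ 15 mm — susceptible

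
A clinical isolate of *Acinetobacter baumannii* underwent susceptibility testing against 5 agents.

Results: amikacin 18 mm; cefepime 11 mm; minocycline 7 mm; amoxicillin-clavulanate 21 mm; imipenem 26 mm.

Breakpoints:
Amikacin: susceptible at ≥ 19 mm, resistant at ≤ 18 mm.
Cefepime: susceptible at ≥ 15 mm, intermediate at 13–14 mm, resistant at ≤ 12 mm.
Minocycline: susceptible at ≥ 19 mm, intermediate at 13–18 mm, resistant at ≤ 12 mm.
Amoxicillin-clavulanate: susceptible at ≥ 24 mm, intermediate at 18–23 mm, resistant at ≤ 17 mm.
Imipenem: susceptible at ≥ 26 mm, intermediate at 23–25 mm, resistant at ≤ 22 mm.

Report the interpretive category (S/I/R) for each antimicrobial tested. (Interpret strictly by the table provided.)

R, R, R, I, S

Amikacin: 18 mm is ≤ 18 mm ⇒ R
Cefepime (11 mm) ≤ 12 mm ⇒ R
Minocycline (7 mm) ≤ 12 mm — R
Amoxicillin-clavulanate 21 mm: in 18–23 mm → Intermediate
Imipenem (26 mm) ≥ 26 mm ⇒ S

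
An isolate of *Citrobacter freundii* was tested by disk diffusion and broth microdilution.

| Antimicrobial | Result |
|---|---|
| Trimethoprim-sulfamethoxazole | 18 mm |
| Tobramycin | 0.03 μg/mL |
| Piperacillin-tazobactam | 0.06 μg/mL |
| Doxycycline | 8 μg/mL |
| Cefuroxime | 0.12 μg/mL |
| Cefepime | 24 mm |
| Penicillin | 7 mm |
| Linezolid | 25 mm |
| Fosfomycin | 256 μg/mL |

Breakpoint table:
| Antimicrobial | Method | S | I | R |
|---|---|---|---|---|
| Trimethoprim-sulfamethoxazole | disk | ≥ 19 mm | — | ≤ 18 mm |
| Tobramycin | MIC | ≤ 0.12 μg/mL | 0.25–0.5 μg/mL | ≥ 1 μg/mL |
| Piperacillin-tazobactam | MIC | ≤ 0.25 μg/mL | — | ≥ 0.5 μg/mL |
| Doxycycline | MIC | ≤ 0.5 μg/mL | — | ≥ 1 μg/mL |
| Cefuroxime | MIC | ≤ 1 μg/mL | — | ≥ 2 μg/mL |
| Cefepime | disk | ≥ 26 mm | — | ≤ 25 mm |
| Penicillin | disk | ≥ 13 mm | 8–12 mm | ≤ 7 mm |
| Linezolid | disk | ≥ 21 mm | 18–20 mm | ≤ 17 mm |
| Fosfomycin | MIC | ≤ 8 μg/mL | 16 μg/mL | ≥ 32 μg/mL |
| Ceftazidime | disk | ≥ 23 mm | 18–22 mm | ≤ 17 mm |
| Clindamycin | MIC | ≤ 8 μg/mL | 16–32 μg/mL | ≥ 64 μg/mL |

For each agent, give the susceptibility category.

R, S, S, R, S, R, R, S, R

Trimethoprim-sulfamethoxazole (18 mm) ≤ 18 mm — Resistant
Tobramycin: 0.03 μg/mL is ≤ 0.12 μg/mL → S
Piperacillin-tazobactam 0.06 μg/mL: ≤ 0.25 μg/mL → susceptible
Doxycycline 8 μg/mL: ≥ 1 μg/mL → R
Cefuroxime: 0.12 μg/mL is ≤ 1 μg/mL — Susceptible
Cefepime (24 mm) ≤ 25 mm → resistant
Penicillin: 7 mm is ≤ 7 mm → R
Linezolid 25 mm: ≥ 21 mm ⇒ Susceptible
Fosfomycin 256 μg/mL: ≥ 32 μg/mL — Resistant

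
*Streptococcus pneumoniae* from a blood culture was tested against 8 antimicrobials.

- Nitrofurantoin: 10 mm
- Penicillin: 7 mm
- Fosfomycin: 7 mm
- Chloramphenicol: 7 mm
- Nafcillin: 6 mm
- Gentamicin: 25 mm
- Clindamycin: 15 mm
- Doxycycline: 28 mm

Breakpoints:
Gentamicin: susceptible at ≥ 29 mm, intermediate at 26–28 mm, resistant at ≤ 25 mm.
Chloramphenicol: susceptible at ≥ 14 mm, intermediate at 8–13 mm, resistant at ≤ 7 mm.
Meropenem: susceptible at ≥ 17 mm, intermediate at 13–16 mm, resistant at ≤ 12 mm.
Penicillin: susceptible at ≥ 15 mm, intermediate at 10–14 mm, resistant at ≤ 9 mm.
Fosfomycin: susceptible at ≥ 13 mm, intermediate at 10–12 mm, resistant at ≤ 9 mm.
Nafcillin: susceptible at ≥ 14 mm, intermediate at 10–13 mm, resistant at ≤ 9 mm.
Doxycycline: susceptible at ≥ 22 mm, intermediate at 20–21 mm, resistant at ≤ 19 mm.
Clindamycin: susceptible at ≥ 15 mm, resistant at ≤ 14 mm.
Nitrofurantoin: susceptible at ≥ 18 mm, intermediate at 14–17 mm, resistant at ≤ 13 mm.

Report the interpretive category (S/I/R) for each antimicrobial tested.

R, R, R, R, R, R, S, S

Nitrofurantoin 10 mm: ≤ 13 mm → Resistant
Penicillin (7 mm) ≤ 9 mm ⇒ R
Fosfomycin: 7 mm is ≤ 9 mm ⇒ R
Chloramphenicol 7 mm: ≤ 7 mm ⇒ Resistant
Nafcillin 6 mm: ≤ 9 mm ⇒ resistant
Gentamicin 25 mm: ≤ 25 mm — Resistant
Clindamycin 15 mm: ≥ 15 mm ⇒ Susceptible
Doxycycline 28 mm: ≥ 22 mm — Susceptible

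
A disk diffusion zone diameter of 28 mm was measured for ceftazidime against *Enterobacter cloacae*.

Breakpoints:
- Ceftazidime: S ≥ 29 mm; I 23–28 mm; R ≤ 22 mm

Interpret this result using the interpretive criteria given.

Ceftazidime 28 mm: in 23–28 mm — intermediate

I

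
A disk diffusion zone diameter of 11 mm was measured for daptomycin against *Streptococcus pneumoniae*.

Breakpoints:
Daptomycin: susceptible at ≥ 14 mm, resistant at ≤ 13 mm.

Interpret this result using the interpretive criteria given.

Resistant

Daptomycin 11 mm: ≤ 13 mm ⇒ R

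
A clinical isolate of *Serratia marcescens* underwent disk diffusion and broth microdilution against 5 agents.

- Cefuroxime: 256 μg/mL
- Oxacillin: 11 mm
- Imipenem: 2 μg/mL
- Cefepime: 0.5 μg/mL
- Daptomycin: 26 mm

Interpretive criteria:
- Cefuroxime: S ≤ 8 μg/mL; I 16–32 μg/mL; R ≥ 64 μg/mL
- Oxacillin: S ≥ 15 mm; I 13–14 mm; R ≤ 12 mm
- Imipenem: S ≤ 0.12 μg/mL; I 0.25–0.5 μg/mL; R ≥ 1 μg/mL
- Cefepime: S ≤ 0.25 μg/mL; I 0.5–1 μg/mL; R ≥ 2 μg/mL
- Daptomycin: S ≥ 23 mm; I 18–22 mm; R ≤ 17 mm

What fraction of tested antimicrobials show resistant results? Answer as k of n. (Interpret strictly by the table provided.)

3 of 5

Cefuroxime (256 μg/mL) ≥ 64 μg/mL ⇒ Resistant
Oxacillin (11 mm) ≤ 12 mm → resistant
Imipenem 2 μg/mL: ≥ 1 μg/mL ⇒ Resistant
Cefepime 0.5 μg/mL: in 0.5–1 μg/mL ⇒ intermediate
Daptomycin: 26 mm is ≥ 23 mm — S
Resistant: 3/5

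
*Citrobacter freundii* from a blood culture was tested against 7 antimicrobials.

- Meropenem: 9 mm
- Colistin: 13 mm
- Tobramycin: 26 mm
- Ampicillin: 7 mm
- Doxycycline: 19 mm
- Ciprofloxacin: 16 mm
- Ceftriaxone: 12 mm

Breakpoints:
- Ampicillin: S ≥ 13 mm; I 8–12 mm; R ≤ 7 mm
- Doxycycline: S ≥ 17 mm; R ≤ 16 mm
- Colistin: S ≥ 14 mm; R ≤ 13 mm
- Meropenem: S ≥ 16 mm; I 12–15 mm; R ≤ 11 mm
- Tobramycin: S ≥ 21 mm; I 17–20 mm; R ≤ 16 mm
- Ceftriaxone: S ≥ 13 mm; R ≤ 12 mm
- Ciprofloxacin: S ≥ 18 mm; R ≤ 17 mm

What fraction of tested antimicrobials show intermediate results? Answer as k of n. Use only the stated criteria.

0 of 7

Meropenem: 9 mm is ≤ 11 mm ⇒ resistant
Colistin: 13 mm is ≤ 13 mm ⇒ resistant
Tobramycin: 26 mm is ≥ 21 mm → S
Ampicillin: 7 mm is ≤ 7 mm — R
Doxycycline: 19 mm is ≥ 17 mm ⇒ Susceptible
Ciprofloxacin 16 mm: ≤ 17 mm → Resistant
Ceftriaxone 12 mm: ≤ 12 mm ⇒ resistant
Intermediate: 0/7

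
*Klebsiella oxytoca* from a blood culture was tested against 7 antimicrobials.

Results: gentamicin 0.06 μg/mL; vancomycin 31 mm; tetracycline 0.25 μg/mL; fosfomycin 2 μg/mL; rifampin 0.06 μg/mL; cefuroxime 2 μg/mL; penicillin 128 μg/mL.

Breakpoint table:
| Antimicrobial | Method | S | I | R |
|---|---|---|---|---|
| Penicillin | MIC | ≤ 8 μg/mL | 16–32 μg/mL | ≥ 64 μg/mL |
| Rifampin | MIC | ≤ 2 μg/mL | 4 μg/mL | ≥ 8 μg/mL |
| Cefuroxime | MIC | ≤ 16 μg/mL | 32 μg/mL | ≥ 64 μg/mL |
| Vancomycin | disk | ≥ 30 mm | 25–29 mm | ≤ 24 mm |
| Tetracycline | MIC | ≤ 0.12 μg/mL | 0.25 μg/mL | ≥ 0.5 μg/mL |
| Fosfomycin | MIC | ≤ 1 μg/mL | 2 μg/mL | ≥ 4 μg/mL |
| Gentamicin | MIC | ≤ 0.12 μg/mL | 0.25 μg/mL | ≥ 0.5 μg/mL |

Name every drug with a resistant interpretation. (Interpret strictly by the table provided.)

penicillin

Gentamicin (0.06 μg/mL) ≤ 0.12 μg/mL ⇒ S
Vancomycin 31 mm: ≥ 30 mm — S
Tetracycline: 0.25 μg/mL is = 0.25 μg/mL → intermediate
Fosfomycin (2 μg/mL) = 2 μg/mL — I
Rifampin (0.06 μg/mL) ≤ 2 μg/mL — S
Cefuroxime (2 μg/mL) ≤ 16 μg/mL ⇒ S
Penicillin 128 μg/mL: ≥ 64 μg/mL ⇒ resistant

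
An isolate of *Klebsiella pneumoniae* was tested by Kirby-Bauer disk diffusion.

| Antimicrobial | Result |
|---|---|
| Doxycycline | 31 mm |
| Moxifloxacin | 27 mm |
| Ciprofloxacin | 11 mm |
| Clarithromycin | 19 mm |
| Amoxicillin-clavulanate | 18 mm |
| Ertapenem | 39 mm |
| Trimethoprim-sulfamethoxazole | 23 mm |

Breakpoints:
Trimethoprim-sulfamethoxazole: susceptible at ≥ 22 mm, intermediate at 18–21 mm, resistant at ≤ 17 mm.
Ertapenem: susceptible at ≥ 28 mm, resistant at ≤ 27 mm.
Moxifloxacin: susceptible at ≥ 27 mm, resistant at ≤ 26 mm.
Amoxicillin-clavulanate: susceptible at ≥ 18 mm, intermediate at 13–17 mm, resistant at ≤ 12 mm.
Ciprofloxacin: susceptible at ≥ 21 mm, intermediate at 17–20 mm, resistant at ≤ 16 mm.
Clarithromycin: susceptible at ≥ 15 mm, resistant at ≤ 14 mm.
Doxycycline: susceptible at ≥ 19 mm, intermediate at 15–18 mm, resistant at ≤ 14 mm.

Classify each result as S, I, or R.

Doxycycline 31 mm: ≥ 19 mm ⇒ susceptible
Moxifloxacin (27 mm) ≥ 27 mm → susceptible
Ciprofloxacin (11 mm) ≤ 16 mm — resistant
Clarithromycin 19 mm: ≥ 15 mm → S
Amoxicillin-clavulanate 18 mm: ≥ 18 mm ⇒ S
Ertapenem 39 mm: ≥ 28 mm — S
Trimethoprim-sulfamethoxazole (23 mm) ≥ 22 mm — S

S, S, R, S, S, S, S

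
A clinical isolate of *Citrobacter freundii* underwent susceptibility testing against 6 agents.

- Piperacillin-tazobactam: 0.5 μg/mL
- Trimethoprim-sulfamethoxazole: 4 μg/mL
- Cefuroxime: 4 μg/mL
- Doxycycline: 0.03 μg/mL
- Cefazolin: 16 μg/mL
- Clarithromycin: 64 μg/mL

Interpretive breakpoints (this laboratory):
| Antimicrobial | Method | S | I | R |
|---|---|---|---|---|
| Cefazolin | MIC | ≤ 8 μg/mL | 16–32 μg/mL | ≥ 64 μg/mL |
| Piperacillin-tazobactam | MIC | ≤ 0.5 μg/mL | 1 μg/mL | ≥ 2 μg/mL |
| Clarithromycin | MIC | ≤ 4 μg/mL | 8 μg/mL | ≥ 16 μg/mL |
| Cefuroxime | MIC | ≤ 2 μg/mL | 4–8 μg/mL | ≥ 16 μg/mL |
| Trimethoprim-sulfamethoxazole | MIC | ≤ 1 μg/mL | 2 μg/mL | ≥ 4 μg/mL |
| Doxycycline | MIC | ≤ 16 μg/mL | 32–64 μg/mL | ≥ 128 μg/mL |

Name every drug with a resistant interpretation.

Piperacillin-tazobactam (0.5 μg/mL) ≤ 0.5 μg/mL ⇒ S
Trimethoprim-sulfamethoxazole: 4 μg/mL is ≥ 4 μg/mL ⇒ R
Cefuroxime (4 μg/mL) in 4–8 μg/mL ⇒ Intermediate
Doxycycline: 0.03 μg/mL is ≤ 16 μg/mL ⇒ Susceptible
Cefazolin: 16 μg/mL is in 16–32 μg/mL → intermediate
Clarithromycin 64 μg/mL: ≥ 16 μg/mL — Resistant

trimethoprim-sulfamethoxazole, clarithromycin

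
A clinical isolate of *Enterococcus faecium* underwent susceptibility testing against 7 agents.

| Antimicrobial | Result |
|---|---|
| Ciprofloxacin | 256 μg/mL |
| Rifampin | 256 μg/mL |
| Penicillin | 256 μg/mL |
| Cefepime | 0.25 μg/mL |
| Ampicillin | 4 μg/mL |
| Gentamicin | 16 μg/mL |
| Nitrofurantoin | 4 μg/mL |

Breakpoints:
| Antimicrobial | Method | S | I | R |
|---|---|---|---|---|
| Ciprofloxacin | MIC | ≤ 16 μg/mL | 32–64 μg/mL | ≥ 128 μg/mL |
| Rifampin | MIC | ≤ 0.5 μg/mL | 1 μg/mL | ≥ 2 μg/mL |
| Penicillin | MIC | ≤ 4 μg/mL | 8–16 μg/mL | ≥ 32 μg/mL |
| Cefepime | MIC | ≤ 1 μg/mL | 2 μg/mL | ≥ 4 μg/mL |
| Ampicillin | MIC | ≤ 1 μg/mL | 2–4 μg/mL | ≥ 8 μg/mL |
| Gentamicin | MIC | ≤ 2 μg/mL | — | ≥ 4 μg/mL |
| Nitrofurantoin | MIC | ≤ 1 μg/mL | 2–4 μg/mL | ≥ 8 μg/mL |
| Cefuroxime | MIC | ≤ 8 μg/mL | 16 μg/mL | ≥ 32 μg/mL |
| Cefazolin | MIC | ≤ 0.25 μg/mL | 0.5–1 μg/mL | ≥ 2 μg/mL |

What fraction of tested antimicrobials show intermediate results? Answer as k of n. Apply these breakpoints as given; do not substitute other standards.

2 of 7

Ciprofloxacin (256 μg/mL) ≥ 128 μg/mL → resistant
Rifampin 256 μg/mL: ≥ 2 μg/mL → Resistant
Penicillin (256 μg/mL) ≥ 32 μg/mL ⇒ Resistant
Cefepime 0.25 μg/mL: ≤ 1 μg/mL ⇒ S
Ampicillin (4 μg/mL) in 2–4 μg/mL → I
Gentamicin (16 μg/mL) ≥ 4 μg/mL — resistant
Nitrofurantoin 4 μg/mL: in 2–4 μg/mL → Intermediate
Intermediate: 2/7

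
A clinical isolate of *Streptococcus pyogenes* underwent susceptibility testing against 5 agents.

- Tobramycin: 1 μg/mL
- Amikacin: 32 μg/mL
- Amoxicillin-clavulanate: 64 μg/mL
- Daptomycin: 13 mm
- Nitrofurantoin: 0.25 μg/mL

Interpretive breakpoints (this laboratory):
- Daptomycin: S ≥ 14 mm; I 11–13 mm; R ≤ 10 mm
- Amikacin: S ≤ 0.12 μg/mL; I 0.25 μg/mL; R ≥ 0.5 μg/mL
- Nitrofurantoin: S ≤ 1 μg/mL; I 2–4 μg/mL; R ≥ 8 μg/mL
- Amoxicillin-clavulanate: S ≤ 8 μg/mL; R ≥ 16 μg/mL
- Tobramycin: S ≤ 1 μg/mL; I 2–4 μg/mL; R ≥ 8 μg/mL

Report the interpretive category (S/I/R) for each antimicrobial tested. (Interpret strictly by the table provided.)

S, R, R, I, S

Tobramycin: 1 μg/mL is ≤ 1 μg/mL → S
Amikacin 32 μg/mL: ≥ 0.5 μg/mL — Resistant
Amoxicillin-clavulanate 64 μg/mL: ≥ 16 μg/mL — Resistant
Daptomycin (13 mm) in 11–13 mm → intermediate
Nitrofurantoin (0.25 μg/mL) ≤ 1 μg/mL ⇒ Susceptible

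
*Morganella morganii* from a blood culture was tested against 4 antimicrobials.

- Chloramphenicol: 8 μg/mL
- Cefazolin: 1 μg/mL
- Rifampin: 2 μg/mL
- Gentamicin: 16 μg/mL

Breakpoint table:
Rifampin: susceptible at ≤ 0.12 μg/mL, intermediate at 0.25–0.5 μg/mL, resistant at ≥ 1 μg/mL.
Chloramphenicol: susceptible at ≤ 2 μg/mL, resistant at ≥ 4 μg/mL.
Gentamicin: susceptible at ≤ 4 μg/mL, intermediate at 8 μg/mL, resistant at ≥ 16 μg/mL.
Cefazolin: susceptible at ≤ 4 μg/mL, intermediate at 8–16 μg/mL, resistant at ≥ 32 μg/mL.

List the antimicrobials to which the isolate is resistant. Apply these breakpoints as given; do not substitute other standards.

chloramphenicol, rifampin, gentamicin

Chloramphenicol: 8 μg/mL is ≥ 4 μg/mL → Resistant
Cefazolin 1 μg/mL: ≤ 4 μg/mL ⇒ S
Rifampin: 2 μg/mL is ≥ 1 μg/mL → resistant
Gentamicin 16 μg/mL: ≥ 16 μg/mL — R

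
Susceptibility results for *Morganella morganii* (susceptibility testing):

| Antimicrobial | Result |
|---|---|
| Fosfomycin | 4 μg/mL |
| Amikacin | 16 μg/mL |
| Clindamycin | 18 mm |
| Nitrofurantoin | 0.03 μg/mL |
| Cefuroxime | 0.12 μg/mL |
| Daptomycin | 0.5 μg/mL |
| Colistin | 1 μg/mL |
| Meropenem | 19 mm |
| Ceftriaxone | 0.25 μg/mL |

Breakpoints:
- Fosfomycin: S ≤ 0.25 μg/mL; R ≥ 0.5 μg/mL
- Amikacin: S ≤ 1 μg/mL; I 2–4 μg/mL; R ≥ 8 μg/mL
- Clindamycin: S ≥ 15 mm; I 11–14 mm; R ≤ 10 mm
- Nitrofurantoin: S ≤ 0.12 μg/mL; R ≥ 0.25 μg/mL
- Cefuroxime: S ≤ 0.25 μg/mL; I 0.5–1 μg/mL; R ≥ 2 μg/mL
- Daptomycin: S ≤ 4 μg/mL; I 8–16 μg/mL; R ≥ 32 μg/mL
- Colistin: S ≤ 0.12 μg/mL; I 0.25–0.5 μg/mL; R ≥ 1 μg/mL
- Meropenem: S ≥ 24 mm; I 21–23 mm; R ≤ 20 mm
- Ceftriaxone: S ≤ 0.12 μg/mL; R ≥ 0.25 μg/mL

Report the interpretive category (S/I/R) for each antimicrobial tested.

R, R, S, S, S, S, R, R, R

Fosfomycin 4 μg/mL: ≥ 0.5 μg/mL → resistant
Amikacin (16 μg/mL) ≥ 8 μg/mL — R
Clindamycin: 18 mm is ≥ 15 mm — Susceptible
Nitrofurantoin: 0.03 μg/mL is ≤ 0.12 μg/mL → S
Cefuroxime (0.12 μg/mL) ≤ 0.25 μg/mL — Susceptible
Daptomycin (0.5 μg/mL) ≤ 4 μg/mL → S
Colistin (1 μg/mL) ≥ 1 μg/mL → Resistant
Meropenem 19 mm: ≤ 20 mm ⇒ Resistant
Ceftriaxone: 0.25 μg/mL is ≥ 0.25 μg/mL → R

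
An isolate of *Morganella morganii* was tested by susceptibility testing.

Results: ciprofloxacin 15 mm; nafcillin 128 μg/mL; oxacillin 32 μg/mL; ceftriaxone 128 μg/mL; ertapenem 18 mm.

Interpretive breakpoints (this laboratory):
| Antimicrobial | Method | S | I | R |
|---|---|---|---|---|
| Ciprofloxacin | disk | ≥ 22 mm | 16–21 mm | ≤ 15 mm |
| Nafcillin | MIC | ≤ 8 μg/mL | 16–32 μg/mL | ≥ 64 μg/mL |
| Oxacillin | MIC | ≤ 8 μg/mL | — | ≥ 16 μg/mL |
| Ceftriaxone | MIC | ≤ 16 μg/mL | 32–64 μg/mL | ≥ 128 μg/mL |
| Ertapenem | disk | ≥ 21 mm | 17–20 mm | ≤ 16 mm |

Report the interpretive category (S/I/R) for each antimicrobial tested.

R, R, R, R, I

Ciprofloxacin (15 mm) ≤ 15 mm — R
Nafcillin 128 μg/mL: ≥ 64 μg/mL → resistant
Oxacillin (32 μg/mL) ≥ 16 μg/mL ⇒ resistant
Ceftriaxone 128 μg/mL: ≥ 128 μg/mL — Resistant
Ertapenem: 18 mm is in 17–20 mm ⇒ Intermediate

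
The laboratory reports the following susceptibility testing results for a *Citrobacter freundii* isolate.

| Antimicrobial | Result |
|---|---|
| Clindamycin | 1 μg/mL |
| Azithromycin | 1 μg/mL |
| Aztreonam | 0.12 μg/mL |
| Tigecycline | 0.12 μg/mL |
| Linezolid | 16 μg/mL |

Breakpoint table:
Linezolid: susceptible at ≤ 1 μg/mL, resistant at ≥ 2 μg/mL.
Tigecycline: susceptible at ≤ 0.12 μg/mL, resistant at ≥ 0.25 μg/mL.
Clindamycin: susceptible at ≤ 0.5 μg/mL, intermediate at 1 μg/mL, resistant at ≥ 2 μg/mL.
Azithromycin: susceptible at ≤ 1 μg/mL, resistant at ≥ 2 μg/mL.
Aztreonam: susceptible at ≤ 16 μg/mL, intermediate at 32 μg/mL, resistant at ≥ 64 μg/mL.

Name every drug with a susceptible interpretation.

Clindamycin: 1 μg/mL is = 1 μg/mL ⇒ Intermediate
Azithromycin: 1 μg/mL is ≤ 1 μg/mL → S
Aztreonam (0.12 μg/mL) ≤ 16 μg/mL — S
Tigecycline (0.12 μg/mL) ≤ 0.12 μg/mL → susceptible
Linezolid: 16 μg/mL is ≥ 2 μg/mL — Resistant

azithromycin, aztreonam, tigecycline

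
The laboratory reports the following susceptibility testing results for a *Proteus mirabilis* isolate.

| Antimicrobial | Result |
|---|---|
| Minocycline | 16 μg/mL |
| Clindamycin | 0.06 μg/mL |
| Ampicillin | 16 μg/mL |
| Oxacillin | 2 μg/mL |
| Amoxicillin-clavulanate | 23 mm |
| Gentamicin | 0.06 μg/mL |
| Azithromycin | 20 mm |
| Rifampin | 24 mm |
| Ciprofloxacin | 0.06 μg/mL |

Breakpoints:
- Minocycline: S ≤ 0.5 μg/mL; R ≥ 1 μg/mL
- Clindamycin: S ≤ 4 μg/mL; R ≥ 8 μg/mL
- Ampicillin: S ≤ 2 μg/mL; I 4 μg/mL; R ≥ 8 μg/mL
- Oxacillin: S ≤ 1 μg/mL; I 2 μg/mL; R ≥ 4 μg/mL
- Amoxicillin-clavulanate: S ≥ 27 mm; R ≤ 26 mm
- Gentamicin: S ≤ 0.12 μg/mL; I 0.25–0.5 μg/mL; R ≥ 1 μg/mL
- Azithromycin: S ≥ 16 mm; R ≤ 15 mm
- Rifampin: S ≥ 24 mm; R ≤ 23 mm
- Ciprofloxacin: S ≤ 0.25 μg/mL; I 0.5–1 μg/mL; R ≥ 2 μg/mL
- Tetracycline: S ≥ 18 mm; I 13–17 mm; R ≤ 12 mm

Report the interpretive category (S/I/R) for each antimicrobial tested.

R, S, R, I, R, S, S, S, S

Minocycline (16 μg/mL) ≥ 1 μg/mL ⇒ Resistant
Clindamycin 0.06 μg/mL: ≤ 4 μg/mL ⇒ Susceptible
Ampicillin: 16 μg/mL is ≥ 8 μg/mL → R
Oxacillin: 2 μg/mL is = 2 μg/mL ⇒ intermediate
Amoxicillin-clavulanate (23 mm) ≤ 26 mm ⇒ Resistant
Gentamicin 0.06 μg/mL: ≤ 0.12 μg/mL — susceptible
Azithromycin 20 mm: ≥ 16 mm ⇒ S
Rifampin 24 mm: ≥ 24 mm ⇒ susceptible
Ciprofloxacin: 0.06 μg/mL is ≤ 0.25 μg/mL — Susceptible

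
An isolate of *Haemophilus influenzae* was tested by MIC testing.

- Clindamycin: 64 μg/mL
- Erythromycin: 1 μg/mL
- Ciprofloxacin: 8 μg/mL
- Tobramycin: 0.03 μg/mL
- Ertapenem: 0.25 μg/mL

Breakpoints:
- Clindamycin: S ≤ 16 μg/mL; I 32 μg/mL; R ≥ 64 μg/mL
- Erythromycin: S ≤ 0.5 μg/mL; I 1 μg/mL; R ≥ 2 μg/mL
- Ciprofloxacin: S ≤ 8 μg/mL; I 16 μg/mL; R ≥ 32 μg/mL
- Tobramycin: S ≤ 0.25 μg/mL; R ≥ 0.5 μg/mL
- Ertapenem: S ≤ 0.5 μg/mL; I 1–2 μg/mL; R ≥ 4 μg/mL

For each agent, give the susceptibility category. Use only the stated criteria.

Clindamycin 64 μg/mL: ≥ 64 μg/mL → R
Erythromycin: 1 μg/mL is = 1 μg/mL — I
Ciprofloxacin: 8 μg/mL is ≤ 8 μg/mL ⇒ Susceptible
Tobramycin: 0.03 μg/mL is ≤ 0.25 μg/mL — S
Ertapenem: 0.25 μg/mL is ≤ 0.5 μg/mL ⇒ susceptible

R, I, S, S, S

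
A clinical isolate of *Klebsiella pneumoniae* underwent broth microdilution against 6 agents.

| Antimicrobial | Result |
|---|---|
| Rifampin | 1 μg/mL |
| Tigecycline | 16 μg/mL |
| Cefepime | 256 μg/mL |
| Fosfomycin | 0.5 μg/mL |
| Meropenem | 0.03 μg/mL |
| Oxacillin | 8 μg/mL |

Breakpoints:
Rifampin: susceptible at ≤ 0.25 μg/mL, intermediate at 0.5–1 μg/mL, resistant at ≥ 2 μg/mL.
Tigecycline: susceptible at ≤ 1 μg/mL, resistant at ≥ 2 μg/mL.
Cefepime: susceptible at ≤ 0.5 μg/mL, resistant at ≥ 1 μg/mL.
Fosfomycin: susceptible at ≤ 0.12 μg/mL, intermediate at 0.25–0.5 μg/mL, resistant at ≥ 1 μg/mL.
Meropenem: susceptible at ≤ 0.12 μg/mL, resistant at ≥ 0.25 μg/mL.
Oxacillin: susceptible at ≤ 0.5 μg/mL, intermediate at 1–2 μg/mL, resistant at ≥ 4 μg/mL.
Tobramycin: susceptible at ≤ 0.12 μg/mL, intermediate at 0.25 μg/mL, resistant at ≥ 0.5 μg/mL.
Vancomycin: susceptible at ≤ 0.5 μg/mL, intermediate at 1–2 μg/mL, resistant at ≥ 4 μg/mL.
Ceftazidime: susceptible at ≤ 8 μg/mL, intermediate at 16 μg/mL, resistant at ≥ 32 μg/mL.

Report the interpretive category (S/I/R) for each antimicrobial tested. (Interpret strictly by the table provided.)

I, R, R, I, S, R

Rifampin: 1 μg/mL is in 0.5–1 μg/mL → Intermediate
Tigecycline (16 μg/mL) ≥ 2 μg/mL → resistant
Cefepime: 256 μg/mL is ≥ 1 μg/mL — R
Fosfomycin: 0.5 μg/mL is in 0.25–0.5 μg/mL → Intermediate
Meropenem 0.03 μg/mL: ≤ 0.12 μg/mL ⇒ S
Oxacillin: 8 μg/mL is ≥ 4 μg/mL → R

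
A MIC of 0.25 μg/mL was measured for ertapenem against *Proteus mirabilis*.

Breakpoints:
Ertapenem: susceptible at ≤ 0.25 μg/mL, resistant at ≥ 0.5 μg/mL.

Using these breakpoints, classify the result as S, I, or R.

S

Ertapenem (0.25 μg/mL) ≤ 0.25 μg/mL — Susceptible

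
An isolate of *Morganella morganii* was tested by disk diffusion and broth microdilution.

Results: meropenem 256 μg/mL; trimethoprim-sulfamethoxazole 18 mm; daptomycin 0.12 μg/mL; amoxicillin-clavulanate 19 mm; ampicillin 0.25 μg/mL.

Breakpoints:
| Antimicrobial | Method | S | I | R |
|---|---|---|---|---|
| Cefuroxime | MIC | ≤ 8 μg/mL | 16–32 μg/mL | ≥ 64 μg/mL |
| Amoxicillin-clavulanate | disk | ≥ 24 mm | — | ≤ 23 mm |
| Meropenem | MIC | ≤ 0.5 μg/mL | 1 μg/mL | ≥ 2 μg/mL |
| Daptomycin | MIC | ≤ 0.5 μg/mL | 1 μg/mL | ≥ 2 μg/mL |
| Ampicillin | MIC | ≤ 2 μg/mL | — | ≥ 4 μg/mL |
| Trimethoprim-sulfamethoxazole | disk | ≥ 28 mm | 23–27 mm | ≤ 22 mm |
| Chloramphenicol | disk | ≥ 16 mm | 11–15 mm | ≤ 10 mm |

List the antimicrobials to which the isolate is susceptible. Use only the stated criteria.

daptomycin, ampicillin

Meropenem (256 μg/mL) ≥ 2 μg/mL — Resistant
Trimethoprim-sulfamethoxazole: 18 mm is ≤ 22 mm ⇒ Resistant
Daptomycin: 0.12 μg/mL is ≤ 0.5 μg/mL → Susceptible
Amoxicillin-clavulanate (19 mm) ≤ 23 mm ⇒ R
Ampicillin 0.25 μg/mL: ≤ 2 μg/mL ⇒ S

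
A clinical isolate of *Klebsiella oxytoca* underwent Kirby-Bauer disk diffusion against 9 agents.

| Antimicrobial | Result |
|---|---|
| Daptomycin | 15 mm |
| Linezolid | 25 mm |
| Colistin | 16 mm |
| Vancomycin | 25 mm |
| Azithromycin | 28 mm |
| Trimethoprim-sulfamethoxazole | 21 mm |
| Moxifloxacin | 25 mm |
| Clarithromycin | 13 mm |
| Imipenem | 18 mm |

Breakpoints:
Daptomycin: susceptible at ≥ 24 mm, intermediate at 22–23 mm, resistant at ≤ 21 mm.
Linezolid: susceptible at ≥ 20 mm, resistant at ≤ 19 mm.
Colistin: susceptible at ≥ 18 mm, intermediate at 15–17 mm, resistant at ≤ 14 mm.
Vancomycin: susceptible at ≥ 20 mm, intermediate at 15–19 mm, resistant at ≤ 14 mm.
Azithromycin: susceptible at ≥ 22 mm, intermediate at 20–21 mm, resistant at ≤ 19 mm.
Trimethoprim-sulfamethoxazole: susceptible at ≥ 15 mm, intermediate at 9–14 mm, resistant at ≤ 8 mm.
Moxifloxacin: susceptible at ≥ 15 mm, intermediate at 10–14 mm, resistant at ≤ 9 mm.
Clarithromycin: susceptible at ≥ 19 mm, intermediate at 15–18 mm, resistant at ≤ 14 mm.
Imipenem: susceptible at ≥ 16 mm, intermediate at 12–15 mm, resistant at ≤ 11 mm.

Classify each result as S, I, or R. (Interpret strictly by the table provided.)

R, S, I, S, S, S, S, R, S

Daptomycin (15 mm) ≤ 21 mm ⇒ R
Linezolid (25 mm) ≥ 20 mm — S
Colistin: 16 mm is in 15–17 mm → Intermediate
Vancomycin: 25 mm is ≥ 20 mm — Susceptible
Azithromycin 28 mm: ≥ 22 mm — Susceptible
Trimethoprim-sulfamethoxazole: 21 mm is ≥ 15 mm → susceptible
Moxifloxacin: 25 mm is ≥ 15 mm → Susceptible
Clarithromycin: 13 mm is ≤ 14 mm — R
Imipenem (18 mm) ≥ 16 mm ⇒ Susceptible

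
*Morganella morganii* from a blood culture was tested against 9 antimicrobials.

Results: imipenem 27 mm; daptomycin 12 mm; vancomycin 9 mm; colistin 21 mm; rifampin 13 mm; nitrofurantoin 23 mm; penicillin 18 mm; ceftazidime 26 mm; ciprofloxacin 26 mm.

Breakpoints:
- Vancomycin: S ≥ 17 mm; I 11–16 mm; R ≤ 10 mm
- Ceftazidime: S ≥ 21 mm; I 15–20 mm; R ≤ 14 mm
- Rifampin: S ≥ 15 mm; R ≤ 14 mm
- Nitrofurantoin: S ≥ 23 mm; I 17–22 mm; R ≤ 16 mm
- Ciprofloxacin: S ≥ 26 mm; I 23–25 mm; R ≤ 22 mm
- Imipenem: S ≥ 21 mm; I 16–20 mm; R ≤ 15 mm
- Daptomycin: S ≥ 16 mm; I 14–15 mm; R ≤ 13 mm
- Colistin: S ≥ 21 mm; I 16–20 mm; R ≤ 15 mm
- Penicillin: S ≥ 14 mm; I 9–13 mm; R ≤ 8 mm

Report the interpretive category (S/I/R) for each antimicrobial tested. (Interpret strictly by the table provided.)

Imipenem (27 mm) ≥ 21 mm ⇒ Susceptible
Daptomycin (12 mm) ≤ 13 mm — Resistant
Vancomycin: 9 mm is ≤ 10 mm ⇒ resistant
Colistin (21 mm) ≥ 21 mm — S
Rifampin 13 mm: ≤ 14 mm ⇒ R
Nitrofurantoin: 23 mm is ≥ 23 mm → Susceptible
Penicillin (18 mm) ≥ 14 mm → Susceptible
Ceftazidime (26 mm) ≥ 21 mm ⇒ Susceptible
Ciprofloxacin: 26 mm is ≥ 26 mm — S

S, R, R, S, R, S, S, S, S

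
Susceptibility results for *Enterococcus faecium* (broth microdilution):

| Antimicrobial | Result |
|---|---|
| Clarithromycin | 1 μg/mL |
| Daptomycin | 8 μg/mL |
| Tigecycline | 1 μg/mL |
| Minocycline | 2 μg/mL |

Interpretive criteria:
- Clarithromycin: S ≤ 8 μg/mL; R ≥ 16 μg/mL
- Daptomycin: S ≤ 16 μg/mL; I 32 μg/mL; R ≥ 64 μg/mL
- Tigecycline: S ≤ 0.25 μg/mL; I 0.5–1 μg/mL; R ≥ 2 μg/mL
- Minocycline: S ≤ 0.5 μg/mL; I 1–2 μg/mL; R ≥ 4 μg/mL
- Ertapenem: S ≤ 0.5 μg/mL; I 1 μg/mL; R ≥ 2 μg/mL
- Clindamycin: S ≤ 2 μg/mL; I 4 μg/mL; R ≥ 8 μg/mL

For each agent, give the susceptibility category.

S, S, I, I

Clarithromycin: 1 μg/mL is ≤ 8 μg/mL — S
Daptomycin (8 μg/mL) ≤ 16 μg/mL — Susceptible
Tigecycline 1 μg/mL: in 0.5–1 μg/mL → intermediate
Minocycline (2 μg/mL) in 1–2 μg/mL — Intermediate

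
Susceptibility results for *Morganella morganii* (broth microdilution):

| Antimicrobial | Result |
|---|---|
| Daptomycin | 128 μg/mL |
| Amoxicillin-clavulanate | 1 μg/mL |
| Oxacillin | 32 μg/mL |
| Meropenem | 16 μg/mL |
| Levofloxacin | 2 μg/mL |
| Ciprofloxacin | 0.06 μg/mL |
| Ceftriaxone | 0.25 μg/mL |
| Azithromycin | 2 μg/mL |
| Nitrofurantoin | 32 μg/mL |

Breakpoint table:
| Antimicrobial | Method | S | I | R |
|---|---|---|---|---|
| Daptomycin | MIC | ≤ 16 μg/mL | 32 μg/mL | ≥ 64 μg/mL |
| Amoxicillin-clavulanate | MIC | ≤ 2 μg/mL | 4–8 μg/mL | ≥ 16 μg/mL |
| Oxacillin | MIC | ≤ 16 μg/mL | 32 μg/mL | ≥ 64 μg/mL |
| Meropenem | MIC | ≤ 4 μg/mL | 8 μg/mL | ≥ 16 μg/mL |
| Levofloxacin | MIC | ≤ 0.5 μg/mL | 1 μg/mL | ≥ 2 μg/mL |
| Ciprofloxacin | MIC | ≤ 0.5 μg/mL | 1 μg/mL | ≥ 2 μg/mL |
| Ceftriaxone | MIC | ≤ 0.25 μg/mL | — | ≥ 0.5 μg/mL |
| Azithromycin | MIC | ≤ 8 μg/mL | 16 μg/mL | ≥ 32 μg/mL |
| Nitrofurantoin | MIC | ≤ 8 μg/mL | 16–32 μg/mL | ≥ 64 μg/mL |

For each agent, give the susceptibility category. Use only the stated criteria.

Daptomycin: 128 μg/mL is ≥ 64 μg/mL → R
Amoxicillin-clavulanate: 1 μg/mL is ≤ 2 μg/mL — Susceptible
Oxacillin (32 μg/mL) = 32 μg/mL ⇒ intermediate
Meropenem: 16 μg/mL is ≥ 16 μg/mL → resistant
Levofloxacin: 2 μg/mL is ≥ 2 μg/mL — resistant
Ciprofloxacin 0.06 μg/mL: ≤ 0.5 μg/mL ⇒ susceptible
Ceftriaxone (0.25 μg/mL) ≤ 0.25 μg/mL ⇒ susceptible
Azithromycin: 2 μg/mL is ≤ 8 μg/mL — Susceptible
Nitrofurantoin (32 μg/mL) in 16–32 μg/mL → Intermediate

R, S, I, R, R, S, S, S, I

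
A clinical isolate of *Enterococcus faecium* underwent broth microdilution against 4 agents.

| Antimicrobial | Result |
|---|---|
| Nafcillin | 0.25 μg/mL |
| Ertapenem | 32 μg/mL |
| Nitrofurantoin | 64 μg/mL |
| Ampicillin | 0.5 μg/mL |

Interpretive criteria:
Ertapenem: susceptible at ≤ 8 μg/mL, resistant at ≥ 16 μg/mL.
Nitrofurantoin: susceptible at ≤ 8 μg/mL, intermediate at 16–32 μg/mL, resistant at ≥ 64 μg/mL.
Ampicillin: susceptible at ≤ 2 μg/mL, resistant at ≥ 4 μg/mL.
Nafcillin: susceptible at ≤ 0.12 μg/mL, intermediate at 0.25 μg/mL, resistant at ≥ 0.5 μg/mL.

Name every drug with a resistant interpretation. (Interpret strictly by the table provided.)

ertapenem, nitrofurantoin

Nafcillin: 0.25 μg/mL is = 0.25 μg/mL — intermediate
Ertapenem 32 μg/mL: ≥ 16 μg/mL — Resistant
Nitrofurantoin: 64 μg/mL is ≥ 64 μg/mL — resistant
Ampicillin: 0.5 μg/mL is ≤ 2 μg/mL ⇒ susceptible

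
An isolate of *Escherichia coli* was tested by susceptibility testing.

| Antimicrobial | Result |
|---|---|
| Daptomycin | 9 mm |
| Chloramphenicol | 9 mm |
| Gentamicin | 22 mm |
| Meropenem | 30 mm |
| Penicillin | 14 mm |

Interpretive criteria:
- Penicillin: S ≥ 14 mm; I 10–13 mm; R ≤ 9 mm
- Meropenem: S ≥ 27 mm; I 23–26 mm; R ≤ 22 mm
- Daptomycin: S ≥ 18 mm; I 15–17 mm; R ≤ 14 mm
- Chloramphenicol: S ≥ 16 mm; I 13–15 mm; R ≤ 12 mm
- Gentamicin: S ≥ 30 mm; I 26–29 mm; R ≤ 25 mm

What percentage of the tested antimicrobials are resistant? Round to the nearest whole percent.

60%

Daptomycin 9 mm: ≤ 14 mm → R
Chloramphenicol 9 mm: ≤ 12 mm ⇒ R
Gentamicin 22 mm: ≤ 25 mm — R
Meropenem 30 mm: ≥ 27 mm ⇒ S
Penicillin: 14 mm is ≥ 14 mm ⇒ S
Resistant: 3/5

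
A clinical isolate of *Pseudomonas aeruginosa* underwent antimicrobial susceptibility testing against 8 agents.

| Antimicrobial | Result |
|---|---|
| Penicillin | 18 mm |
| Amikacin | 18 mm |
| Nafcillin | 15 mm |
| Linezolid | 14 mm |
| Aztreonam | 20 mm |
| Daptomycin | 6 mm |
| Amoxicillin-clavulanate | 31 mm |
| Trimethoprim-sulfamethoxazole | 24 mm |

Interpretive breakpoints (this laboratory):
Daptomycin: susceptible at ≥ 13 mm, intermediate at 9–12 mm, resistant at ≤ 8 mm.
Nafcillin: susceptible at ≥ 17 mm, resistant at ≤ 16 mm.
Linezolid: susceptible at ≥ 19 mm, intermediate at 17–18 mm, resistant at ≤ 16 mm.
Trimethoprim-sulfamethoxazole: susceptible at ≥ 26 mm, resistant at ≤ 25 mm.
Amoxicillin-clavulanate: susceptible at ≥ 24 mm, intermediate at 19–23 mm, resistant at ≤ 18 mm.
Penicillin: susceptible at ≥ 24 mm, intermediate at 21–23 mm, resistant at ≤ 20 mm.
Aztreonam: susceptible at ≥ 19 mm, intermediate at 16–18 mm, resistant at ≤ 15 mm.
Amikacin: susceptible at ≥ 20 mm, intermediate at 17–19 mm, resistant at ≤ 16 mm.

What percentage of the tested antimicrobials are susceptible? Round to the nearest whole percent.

Penicillin: 18 mm is ≤ 20 mm → resistant
Amikacin (18 mm) in 17–19 mm — I
Nafcillin: 15 mm is ≤ 16 mm → resistant
Linezolid: 14 mm is ≤ 16 mm → Resistant
Aztreonam: 20 mm is ≥ 19 mm → susceptible
Daptomycin (6 mm) ≤ 8 mm ⇒ resistant
Amoxicillin-clavulanate 31 mm: ≥ 24 mm → susceptible
Trimethoprim-sulfamethoxazole 24 mm: ≤ 25 mm — R
Susceptible: 2/8

25%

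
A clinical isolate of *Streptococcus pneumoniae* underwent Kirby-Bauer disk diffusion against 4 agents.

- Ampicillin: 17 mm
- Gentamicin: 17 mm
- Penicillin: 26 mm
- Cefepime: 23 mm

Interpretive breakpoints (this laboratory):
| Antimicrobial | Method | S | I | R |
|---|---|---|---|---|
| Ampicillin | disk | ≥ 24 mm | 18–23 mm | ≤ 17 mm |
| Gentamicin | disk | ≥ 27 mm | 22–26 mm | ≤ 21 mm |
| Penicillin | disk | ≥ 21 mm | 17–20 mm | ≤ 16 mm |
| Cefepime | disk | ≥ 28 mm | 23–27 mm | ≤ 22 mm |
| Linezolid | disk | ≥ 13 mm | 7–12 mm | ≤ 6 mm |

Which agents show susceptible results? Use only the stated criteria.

Ampicillin (17 mm) ≤ 17 mm ⇒ R
Gentamicin: 17 mm is ≤ 21 mm — Resistant
Penicillin (26 mm) ≥ 21 mm → susceptible
Cefepime 23 mm: in 23–27 mm — I

penicillin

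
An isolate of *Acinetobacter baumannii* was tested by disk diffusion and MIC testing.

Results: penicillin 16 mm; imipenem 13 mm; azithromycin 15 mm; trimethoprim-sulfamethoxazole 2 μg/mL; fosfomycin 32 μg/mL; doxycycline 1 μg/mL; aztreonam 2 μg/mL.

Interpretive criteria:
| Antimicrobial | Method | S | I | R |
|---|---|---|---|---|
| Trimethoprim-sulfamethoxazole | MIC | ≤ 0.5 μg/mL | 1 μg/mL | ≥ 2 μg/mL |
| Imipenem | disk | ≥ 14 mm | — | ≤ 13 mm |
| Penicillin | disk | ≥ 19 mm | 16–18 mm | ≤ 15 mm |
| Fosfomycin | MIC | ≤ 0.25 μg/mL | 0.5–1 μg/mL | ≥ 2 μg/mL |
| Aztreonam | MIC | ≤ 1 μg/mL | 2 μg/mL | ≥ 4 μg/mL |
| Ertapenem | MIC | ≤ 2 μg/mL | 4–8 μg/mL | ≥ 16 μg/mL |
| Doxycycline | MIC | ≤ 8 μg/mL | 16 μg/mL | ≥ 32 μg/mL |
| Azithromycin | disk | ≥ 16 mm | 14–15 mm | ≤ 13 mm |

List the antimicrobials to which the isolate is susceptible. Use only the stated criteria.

doxycycline

Penicillin: 16 mm is in 16–18 mm — intermediate
Imipenem 13 mm: ≤ 13 mm — resistant
Azithromycin: 15 mm is in 14–15 mm ⇒ intermediate
Trimethoprim-sulfamethoxazole: 2 μg/mL is ≥ 2 μg/mL — Resistant
Fosfomycin (32 μg/mL) ≥ 2 μg/mL — Resistant
Doxycycline 1 μg/mL: ≤ 8 μg/mL → Susceptible
Aztreonam: 2 μg/mL is = 2 μg/mL → I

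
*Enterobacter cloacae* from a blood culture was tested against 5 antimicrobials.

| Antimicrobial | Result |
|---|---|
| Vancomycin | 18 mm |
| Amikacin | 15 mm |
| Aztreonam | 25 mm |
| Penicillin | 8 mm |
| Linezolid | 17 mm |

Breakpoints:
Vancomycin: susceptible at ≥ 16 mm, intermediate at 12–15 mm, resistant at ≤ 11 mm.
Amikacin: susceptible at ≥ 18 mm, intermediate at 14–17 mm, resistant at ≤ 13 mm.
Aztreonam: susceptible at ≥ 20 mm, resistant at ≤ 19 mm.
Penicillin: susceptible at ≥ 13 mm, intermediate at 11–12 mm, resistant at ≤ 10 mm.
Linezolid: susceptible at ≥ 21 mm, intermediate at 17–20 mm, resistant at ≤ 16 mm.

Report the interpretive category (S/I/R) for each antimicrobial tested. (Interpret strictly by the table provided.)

Vancomycin 18 mm: ≥ 16 mm — S
Amikacin: 15 mm is in 14–17 mm → I
Aztreonam 25 mm: ≥ 20 mm ⇒ Susceptible
Penicillin (8 mm) ≤ 10 mm — R
Linezolid (17 mm) in 17–20 mm ⇒ I

S, I, S, R, I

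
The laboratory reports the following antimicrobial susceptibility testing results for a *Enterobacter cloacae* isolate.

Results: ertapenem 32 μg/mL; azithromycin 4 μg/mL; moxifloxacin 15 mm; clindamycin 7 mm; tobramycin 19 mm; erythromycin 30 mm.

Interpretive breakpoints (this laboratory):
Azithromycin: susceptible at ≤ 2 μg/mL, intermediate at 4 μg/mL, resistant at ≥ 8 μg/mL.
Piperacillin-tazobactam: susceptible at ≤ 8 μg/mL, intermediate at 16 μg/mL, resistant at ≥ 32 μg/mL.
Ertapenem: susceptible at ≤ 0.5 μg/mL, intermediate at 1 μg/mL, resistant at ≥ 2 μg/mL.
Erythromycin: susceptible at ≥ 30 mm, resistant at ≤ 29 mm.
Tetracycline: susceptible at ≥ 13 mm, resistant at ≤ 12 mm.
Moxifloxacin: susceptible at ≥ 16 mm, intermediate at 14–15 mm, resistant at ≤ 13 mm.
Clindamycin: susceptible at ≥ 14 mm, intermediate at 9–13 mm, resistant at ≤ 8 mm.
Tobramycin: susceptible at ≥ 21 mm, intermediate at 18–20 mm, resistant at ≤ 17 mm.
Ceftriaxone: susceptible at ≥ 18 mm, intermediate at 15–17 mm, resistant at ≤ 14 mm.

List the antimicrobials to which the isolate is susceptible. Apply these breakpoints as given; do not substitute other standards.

Ertapenem (32 μg/mL) ≥ 2 μg/mL → resistant
Azithromycin (4 μg/mL) = 4 μg/mL ⇒ I
Moxifloxacin 15 mm: in 14–15 mm — I
Clindamycin: 7 mm is ≤ 8 mm — Resistant
Tobramycin: 19 mm is in 18–20 mm — I
Erythromycin 30 mm: ≥ 30 mm — Susceptible

erythromycin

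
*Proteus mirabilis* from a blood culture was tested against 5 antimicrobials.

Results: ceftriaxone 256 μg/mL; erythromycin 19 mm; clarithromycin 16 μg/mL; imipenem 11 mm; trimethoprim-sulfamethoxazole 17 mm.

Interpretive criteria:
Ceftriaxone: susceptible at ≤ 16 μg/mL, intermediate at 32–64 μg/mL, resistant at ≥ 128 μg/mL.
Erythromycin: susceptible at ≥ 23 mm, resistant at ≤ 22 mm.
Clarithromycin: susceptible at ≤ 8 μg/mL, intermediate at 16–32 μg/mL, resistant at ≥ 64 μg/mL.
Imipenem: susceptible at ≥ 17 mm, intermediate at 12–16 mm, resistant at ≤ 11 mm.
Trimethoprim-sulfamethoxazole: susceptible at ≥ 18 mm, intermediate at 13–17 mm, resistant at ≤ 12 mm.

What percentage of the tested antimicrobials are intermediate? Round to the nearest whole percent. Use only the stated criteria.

40%

Ceftriaxone (256 μg/mL) ≥ 128 μg/mL → Resistant
Erythromycin: 19 mm is ≤ 22 mm ⇒ resistant
Clarithromycin: 16 μg/mL is in 16–32 μg/mL ⇒ I
Imipenem 11 mm: ≤ 11 mm ⇒ Resistant
Trimethoprim-sulfamethoxazole: 17 mm is in 13–17 mm → I
Intermediate: 2/5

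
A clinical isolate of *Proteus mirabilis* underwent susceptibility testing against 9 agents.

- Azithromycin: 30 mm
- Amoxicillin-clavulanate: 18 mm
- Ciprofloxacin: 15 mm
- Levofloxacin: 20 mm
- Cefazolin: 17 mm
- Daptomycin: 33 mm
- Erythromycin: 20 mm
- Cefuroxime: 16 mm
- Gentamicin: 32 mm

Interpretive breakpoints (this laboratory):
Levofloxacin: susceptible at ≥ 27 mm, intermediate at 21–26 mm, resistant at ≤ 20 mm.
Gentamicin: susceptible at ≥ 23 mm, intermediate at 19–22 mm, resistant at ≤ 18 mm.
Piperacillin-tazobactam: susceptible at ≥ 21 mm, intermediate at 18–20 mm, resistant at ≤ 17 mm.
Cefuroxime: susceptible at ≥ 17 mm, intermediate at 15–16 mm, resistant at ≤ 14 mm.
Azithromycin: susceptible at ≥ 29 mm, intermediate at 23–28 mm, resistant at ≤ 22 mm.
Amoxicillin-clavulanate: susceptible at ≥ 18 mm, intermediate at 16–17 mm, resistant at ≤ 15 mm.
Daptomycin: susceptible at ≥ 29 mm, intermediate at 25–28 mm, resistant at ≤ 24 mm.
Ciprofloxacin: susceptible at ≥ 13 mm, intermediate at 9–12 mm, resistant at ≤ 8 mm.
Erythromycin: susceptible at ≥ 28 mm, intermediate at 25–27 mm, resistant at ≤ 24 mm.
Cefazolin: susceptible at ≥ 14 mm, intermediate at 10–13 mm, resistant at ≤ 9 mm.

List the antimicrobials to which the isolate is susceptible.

azithromycin, amoxicillin-clavulanate, ciprofloxacin, cefazolin, daptomycin, gentamicin

Azithromycin (30 mm) ≥ 29 mm ⇒ Susceptible
Amoxicillin-clavulanate (18 mm) ≥ 18 mm ⇒ S
Ciprofloxacin (15 mm) ≥ 13 mm ⇒ Susceptible
Levofloxacin: 20 mm is ≤ 20 mm → R
Cefazolin: 17 mm is ≥ 14 mm ⇒ Susceptible
Daptomycin: 33 mm is ≥ 29 mm → S
Erythromycin: 20 mm is ≤ 24 mm → R
Cefuroxime (16 mm) in 15–16 mm ⇒ intermediate
Gentamicin 32 mm: ≥ 23 mm ⇒ S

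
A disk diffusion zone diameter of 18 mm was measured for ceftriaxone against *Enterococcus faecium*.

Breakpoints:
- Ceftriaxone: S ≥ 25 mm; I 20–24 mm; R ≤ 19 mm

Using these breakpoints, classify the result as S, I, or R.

R

Ceftriaxone: 18 mm is ≤ 19 mm ⇒ resistant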